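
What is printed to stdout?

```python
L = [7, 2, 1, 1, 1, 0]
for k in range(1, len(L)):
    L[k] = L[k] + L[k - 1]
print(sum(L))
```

k=1: L[1] = 2+7 = 9 → [7, 9, 1, 1, 1, 0]
k=2: L[2] = 1+9 = 10 → [7, 9, 10, 1, 1, 0]
k=3: L[3] = 1+10 = 11 → [7, 9, 10, 11, 1, 0]
k=4: L[4] = 1+11 = 12 → [7, 9, 10, 11, 12, 0]
k=5: L[5] = 0+12 = 12 → [7, 9, 10, 11, 12, 12]
sum = 61

61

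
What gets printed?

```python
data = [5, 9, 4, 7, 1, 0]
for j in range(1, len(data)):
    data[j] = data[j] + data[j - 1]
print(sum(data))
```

j=1: data[1] = 9+5 = 14 → [5, 14, 4, 7, 1, 0]
j=2: data[2] = 4+14 = 18 → [5, 14, 18, 7, 1, 0]
j=3: data[3] = 7+18 = 25 → [5, 14, 18, 25, 1, 0]
j=4: data[4] = 1+25 = 26 → [5, 14, 18, 25, 26, 0]
j=5: data[5] = 0+26 = 26 → [5, 14, 18, 25, 26, 26]
sum = 114

114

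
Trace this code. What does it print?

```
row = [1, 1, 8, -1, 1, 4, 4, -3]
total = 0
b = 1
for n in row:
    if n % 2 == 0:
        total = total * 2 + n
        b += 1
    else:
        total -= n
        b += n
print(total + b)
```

34

n=1: not even, total = 0-1 = -1; b=2
n=1: not even, total = (-1)-1 = -2; b=3
n=8: even, total = (-2)*2+8 = 4; b=4
n=-1: not even, total = 4-(-1) = 5; b=3
n=1: not even, total = 5-1 = 4; b=4
n=4: even, total = 4*2+4 = 12; b=5
n=4: even, total = 12*2+4 = 28; b=6
n=-3: not even, total = 28-(-3) = 31; b=3
total+b = 31+3 = 34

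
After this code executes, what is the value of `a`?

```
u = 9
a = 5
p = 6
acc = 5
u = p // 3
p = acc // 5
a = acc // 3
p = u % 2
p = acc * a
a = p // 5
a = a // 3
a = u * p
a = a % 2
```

0

u = 6//3 = 2
p = 5//5 = 1
a = 5//3 = 1
p = 2%2 = 0
p = 5*1 = 5
a = 5//5 = 1
a = 1//3 = 0
a = 2*5 = 10
a = 10%2 = 0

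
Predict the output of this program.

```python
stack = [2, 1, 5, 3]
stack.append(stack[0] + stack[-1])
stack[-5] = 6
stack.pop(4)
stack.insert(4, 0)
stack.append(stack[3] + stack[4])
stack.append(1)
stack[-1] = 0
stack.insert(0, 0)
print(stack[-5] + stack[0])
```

5

append stack[0]+stack[-1] = 2+3 = 5 → [2, 1, 5, 3, 5]
stack[-5] = 6 → [6, 1, 5, 3, 5]
pop(4) removes 5 → [6, 1, 5, 3]
insert 0 at 4 → [6, 1, 5, 3, 0]
append stack[3]+stack[4] = 3+0 = 3 → [6, 1, 5, 3, 0, 3]
append 1 → [6, 1, 5, 3, 0, 3, 1]
stack[-1] = 0 → [6, 1, 5, 3, 0, 3, 0]
insert 0 at 0 → [0, 6, 1, 5, 3, 0, 3, 0]
stack[-5]+stack[0] = 5+0 = 5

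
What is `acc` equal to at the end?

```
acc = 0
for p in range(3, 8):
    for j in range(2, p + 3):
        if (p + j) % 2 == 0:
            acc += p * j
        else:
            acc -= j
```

p=3,j=2: odd sum, acc = 0-2 = -2
p=3,j=3: even sum, acc = (-2)+9 = 7
p=3,j=4: odd sum, acc = 7-4 = 3
p=3,j=5: even sum, acc = 3+15 = 18
p=4,j=2: even sum, acc = 18+8 = 26
p=4,j=3: odd sum, acc = 26-3 = 23
p=4,j=4: even sum, acc = 23+16 = 39
p=4,j=5: odd sum, acc = 39-5 = 34
p=4,j=6: even sum, acc = 34+24 = 58
p=5,j=2: odd sum, acc = 58-2 = 56
p=5,j=3: even sum, acc = 56+15 = 71
p=5,j=4: odd sum, acc = 71-4 = 67
p=5,j=5: even sum, acc = 67+25 = 92
p=5,j=6: odd sum, acc = 92-6 = 86
p=5,j=7: even sum, acc = 86+35 = 121
p=6,j=2: even sum, acc = 121+12 = 133
p=6,j=3: odd sum, acc = 133-3 = 130
p=6,j=4: even sum, acc = 130+24 = 154
p=6,j=5: odd sum, acc = 154-5 = 149
p=6,j=6: even sum, acc = 149+36 = 185
p=6,j=7: odd sum, acc = 185-7 = 178
p=6,j=8: even sum, acc = 178+48 = 226
p=7,j=2: odd sum, acc = 226-2 = 224
p=7,j=3: even sum, acc = 224+21 = 245
p=7,j=4: odd sum, acc = 245-4 = 241
p=7,j=5: even sum, acc = 241+35 = 276
p=7,j=6: odd sum, acc = 276-6 = 270
p=7,j=7: even sum, acc = 270+49 = 319
p=7,j=8: odd sum, acc = 319-8 = 311
p=7,j=9: even sum, acc = 311+63 = 374

374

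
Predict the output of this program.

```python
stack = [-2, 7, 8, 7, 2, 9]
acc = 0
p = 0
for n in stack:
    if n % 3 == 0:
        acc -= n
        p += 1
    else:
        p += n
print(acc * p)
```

n=-2: not %3==0; p=-2
n=7: not %3==0; p=5
n=8: not %3==0; p=13
n=7: not %3==0; p=20
n=2: not %3==0; p=22
n=9: %3==0, acc = 0-9 = -9; p=23
acc*p = (-9)*23 = -207

-207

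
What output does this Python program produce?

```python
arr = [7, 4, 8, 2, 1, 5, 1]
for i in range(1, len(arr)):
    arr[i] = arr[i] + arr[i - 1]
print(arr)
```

[7, 11, 19, 21, 22, 27, 28]

i=1: arr[1] = 4+7 = 11 → [7, 11, 8, 2, 1, 5, 1]
i=2: arr[2] = 8+11 = 19 → [7, 11, 19, 2, 1, 5, 1]
i=3: arr[3] = 2+19 = 21 → [7, 11, 19, 21, 1, 5, 1]
i=4: arr[4] = 1+21 = 22 → [7, 11, 19, 21, 22, 5, 1]
i=5: arr[5] = 5+22 = 27 → [7, 11, 19, 21, 22, 27, 1]
i=6: arr[6] = 1+27 = 28 → [7, 11, 19, 21, 22, 27, 28]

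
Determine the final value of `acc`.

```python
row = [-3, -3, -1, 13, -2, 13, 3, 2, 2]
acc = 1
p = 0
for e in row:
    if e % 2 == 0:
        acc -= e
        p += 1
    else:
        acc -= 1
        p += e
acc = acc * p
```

e=-3: not even, acc = 1-1 = 0; p=-3
e=-3: not even, acc = 0-1 = -1; p=-6
e=-1: not even, acc = (-1)-1 = -2; p=-7
e=13: not even, acc = (-2)-1 = -3; p=6
e=-2: even, acc = (-3)-(-2) = -1; p=7
e=13: not even, acc = (-1)-1 = -2; p=20
e=3: not even, acc = (-2)-1 = -3; p=23
e=2: even, acc = (-3)-2 = -5; p=24
e=2: even, acc = (-5)-2 = -7; p=25
acc*p = (-7)*25 = -175

-175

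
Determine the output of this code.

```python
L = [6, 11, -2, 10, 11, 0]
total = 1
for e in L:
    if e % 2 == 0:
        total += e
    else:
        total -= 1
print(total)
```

e=6: even, total = 1+6 = 7
e=11: not even, total = 7-1 = 6
e=-2: even, total = 6+(-2) = 4
e=10: even, total = 4+10 = 14
e=11: not even, total = 14-1 = 13
e=0: even, total = 13+0 = 13

13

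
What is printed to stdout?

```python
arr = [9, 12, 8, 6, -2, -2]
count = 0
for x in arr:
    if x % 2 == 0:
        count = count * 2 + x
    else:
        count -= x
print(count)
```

-14

x=9: not even, count = 0-9 = -9
x=12: even, count = (-9)*2+12 = -6
x=8: even, count = (-6)*2+8 = -4
x=6: even, count = (-4)*2+6 = -2
x=-2: even, count = (-2)*2+(-2) = -6
x=-2: even, count = (-6)*2+(-2) = -14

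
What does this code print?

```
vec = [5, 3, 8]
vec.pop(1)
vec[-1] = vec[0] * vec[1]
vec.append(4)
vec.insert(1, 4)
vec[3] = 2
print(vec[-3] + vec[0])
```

pop(1) removes 3 → [5, 8]
vec[-1] = vec[0]*vec[1] = 5*8 = 40 → [5, 40]
append 4 → [5, 40, 4]
insert 4 at 1 → [5, 4, 40, 4]
vec[3] = 2 → [5, 4, 40, 2]
vec[-3]+vec[0] = 4+5 = 9

9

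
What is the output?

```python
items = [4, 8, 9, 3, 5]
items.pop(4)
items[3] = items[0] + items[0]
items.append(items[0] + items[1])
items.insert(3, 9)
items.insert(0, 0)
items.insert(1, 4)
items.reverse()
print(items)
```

[12, 8, 9, 9, 8, 4, 4, 0]

pop(4) removes 5 → [4, 8, 9, 3]
items[3] = items[0]+items[0] = 4+4 = 8 → [4, 8, 9, 8]
append items[0]+items[1] = 4+8 = 12 → [4, 8, 9, 8, 12]
insert 9 at 3 → [4, 8, 9, 9, 8, 12]
insert 0 at 0 → [0, 4, 8, 9, 9, 8, 12]
insert 4 at 1 → [0, 4, 4, 8, 9, 9, 8, 12]
reverse → [12, 8, 9, 9, 8, 4, 4, 0]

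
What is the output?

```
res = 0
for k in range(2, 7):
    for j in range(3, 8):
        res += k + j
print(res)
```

225

k=2,j=3: res = 0+5 = 5
k=2,j=4: res = 5+6 = 11
k=2,j=5: res = 11+7 = 18
k=2,j=6: res = 18+8 = 26
k=2,j=7: res = 26+9 = 35
k=3,j=3: res = 35+6 = 41
k=3,j=4: res = 41+7 = 48
k=3,j=5: res = 48+8 = 56
k=3,j=6: res = 56+9 = 65
k=3,j=7: res = 65+10 = 75
k=4,j=3: res = 75+7 = 82
k=4,j=4: res = 82+8 = 90
k=4,j=5: res = 90+9 = 99
k=4,j=6: res = 99+10 = 109
k=4,j=7: res = 109+11 = 120
k=5,j=3: res = 120+8 = 128
k=5,j=4: res = 128+9 = 137
k=5,j=5: res = 137+10 = 147
k=5,j=6: res = 147+11 = 158
k=5,j=7: res = 158+12 = 170
k=6,j=3: res = 170+9 = 179
k=6,j=4: res = 179+10 = 189
k=6,j=5: res = 189+11 = 200
k=6,j=6: res = 200+12 = 212
k=6,j=7: res = 212+13 = 225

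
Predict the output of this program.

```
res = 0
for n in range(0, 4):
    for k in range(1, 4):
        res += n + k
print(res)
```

n=0,k=1: res = 0+1 = 1
n=0,k=2: res = 1+2 = 3
n=0,k=3: res = 3+3 = 6
n=1,k=1: res = 6+2 = 8
n=1,k=2: res = 8+3 = 11
n=1,k=3: res = 11+4 = 15
n=2,k=1: res = 15+3 = 18
n=2,k=2: res = 18+4 = 22
n=2,k=3: res = 22+5 = 27
n=3,k=1: res = 27+4 = 31
n=3,k=2: res = 31+5 = 36
n=3,k=3: res = 36+6 = 42

42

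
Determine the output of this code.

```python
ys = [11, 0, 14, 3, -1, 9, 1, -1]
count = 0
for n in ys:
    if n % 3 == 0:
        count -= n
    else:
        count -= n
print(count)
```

-36

n=11: not %3==0, count = 0-11 = -11
n=0: %3==0, count = (-11)-0 = -11
n=14: not %3==0, count = (-11)-14 = -25
n=3: %3==0, count = (-25)-3 = -28
n=-1: not %3==0, count = (-28)-(-1) = -27
n=9: %3==0, count = (-27)-9 = -36
n=1: not %3==0, count = (-36)-1 = -37
n=-1: not %3==0, count = (-37)-(-1) = -36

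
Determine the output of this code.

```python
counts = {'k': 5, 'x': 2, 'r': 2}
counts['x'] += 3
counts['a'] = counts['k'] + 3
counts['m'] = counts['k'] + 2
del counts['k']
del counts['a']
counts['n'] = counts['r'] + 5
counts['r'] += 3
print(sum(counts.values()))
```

counts['x'] = 2+3 = 5 → {'k': 5, 'x': 5, 'r': 2}
counts['a'] = counts['k']+3 = 8 → {'k': 5, 'x': 5, 'r': 2, 'a': 8}
counts['m'] = counts['k']+2 = 7 → {'k': 5, 'x': 5, 'r': 2, 'a': 8, 'm': 7}
del 'k' → {'x': 5, 'r': 2, 'a': 8, 'm': 7}
del 'a' → {'x': 5, 'r': 2, 'm': 7}
counts['n'] = counts['r']+5 = 7 → {'x': 5, 'r': 2, 'm': 7, 'n': 7}
counts['r'] = 2+3 = 5 → {'x': 5, 'r': 5, 'm': 7, 'n': 7}
sum of values = 24

24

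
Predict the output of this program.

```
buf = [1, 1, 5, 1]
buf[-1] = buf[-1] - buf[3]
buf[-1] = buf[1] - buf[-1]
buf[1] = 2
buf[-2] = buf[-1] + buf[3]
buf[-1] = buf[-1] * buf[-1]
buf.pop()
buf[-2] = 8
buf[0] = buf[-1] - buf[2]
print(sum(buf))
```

buf[-1] = buf[-1]-buf[3] = 1-1 = 0 → [1, 1, 5, 0]
buf[-1] = buf[1]-buf[-1] = 1-0 = 1 → [1, 1, 5, 1]
buf[1] = 2 → [1, 2, 5, 1]
buf[-2] = buf[-1]+buf[3] = 1+1 = 2 → [1, 2, 2, 1]
buf[-1] = buf[-1]*buf[-1] = 1*1 = 1 → [1, 2, 2, 1]
pop() removes 1 → [1, 2, 2]
buf[-2] = 8 → [1, 8, 2]
buf[0] = buf[-1]-buf[2] = 2-2 = 0 → [0, 8, 2]
sum = 10

10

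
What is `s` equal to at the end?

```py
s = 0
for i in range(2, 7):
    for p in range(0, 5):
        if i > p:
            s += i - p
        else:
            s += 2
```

66

i=2,p=0: 2>0, s = 0+2 = 2
i=2,p=1: 2>1, s = 2+1 = 3
i=2,p=2: not 2>2, s = 3+2 = 5
i=2,p=3: not 2>3, s = 5+2 = 7
i=2,p=4: not 2>4, s = 7+2 = 9
i=3,p=0: 3>0, s = 9+3 = 12
i=3,p=1: 3>1, s = 12+2 = 14
i=3,p=2: 3>2, s = 14+1 = 15
i=3,p=3: not 3>3, s = 15+2 = 17
i=3,p=4: not 3>4, s = 17+2 = 19
i=4,p=0: 4>0, s = 19+4 = 23
i=4,p=1: 4>1, s = 23+3 = 26
i=4,p=2: 4>2, s = 26+2 = 28
i=4,p=3: 4>3, s = 28+1 = 29
i=4,p=4: not 4>4, s = 29+2 = 31
i=5,p=0: 5>0, s = 31+5 = 36
i=5,p=1: 5>1, s = 36+4 = 40
i=5,p=2: 5>2, s = 40+3 = 43
i=5,p=3: 5>3, s = 43+2 = 45
i=5,p=4: 5>4, s = 45+1 = 46
i=6,p=0: 6>0, s = 46+6 = 52
i=6,p=1: 6>1, s = 52+5 = 57
i=6,p=2: 6>2, s = 57+4 = 61
i=6,p=3: 6>3, s = 61+3 = 64
i=6,p=4: 6>4, s = 64+2 = 66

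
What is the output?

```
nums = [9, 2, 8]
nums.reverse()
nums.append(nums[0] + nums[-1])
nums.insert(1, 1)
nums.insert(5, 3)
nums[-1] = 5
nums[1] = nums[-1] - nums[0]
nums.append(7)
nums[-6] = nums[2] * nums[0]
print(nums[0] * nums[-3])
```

reverse → [8, 2, 9]
append nums[0]+nums[-1] = 8+9 = 17 → [8, 2, 9, 17]
insert 1 at 1 → [8, 1, 2, 9, 17]
insert 3 at 5 → [8, 1, 2, 9, 17, 3]
nums[-1] = 5 → [8, 1, 2, 9, 17, 5]
nums[1] = nums[-1]-nums[0] = 5-8 = -3 → [8, -3, 2, 9, 17, 5]
append 7 → [8, -3, 2, 9, 17, 5, 7]
nums[-6] = nums[2]*nums[0] = 2*8 = 16 → [8, 16, 2, 9, 17, 5, 7]
nums[0]*nums[-3] = 8*17 = 136

136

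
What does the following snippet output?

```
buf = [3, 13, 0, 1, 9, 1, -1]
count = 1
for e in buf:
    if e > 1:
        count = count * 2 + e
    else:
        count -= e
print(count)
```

e=3: >1, count = 1*2+3 = 5
e=13: >1, count = 5*2+13 = 23
e=0: not >1, count = 23-0 = 23
e=1: not >1, count = 23-1 = 22
e=9: >1, count = 22*2+9 = 53
e=1: not >1, count = 53-1 = 52
e=-1: not >1, count = 52-(-1) = 53

53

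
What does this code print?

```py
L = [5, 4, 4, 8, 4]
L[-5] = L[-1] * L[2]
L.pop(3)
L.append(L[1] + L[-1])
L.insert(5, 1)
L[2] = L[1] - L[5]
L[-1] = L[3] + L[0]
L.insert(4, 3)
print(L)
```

[16, 4, 3, 4, 3, 8, 20]

L[-5] = L[-1]*L[2] = 4*4 = 16 → [16, 4, 4, 8, 4]
pop(3) removes 8 → [16, 4, 4, 4]
append L[1]+L[-1] = 4+4 = 8 → [16, 4, 4, 4, 8]
insert 1 at 5 → [16, 4, 4, 4, 8, 1]
L[2] = L[1]-L[5] = 4-1 = 3 → [16, 4, 3, 4, 8, 1]
L[-1] = L[3]+L[0] = 4+16 = 20 → [16, 4, 3, 4, 8, 20]
insert 3 at 4 → [16, 4, 3, 4, 3, 8, 20]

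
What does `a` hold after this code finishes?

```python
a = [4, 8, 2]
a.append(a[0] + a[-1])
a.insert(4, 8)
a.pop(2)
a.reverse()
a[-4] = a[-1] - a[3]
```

[0, 6, 8, 4]

append a[0]+a[-1] = 4+2 = 6 → [4, 8, 2, 6]
insert 8 at 4 → [4, 8, 2, 6, 8]
pop(2) removes 2 → [4, 8, 6, 8]
reverse → [8, 6, 8, 4]
a[-4] = a[-1]-a[3] = 4-4 = 0 → [0, 6, 8, 4]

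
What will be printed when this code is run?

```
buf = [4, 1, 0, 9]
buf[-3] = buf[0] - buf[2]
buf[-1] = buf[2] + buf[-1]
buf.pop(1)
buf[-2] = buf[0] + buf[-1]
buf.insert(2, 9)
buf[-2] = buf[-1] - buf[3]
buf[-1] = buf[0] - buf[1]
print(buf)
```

buf[-3] = buf[0]-buf[2] = 4-0 = 4 → [4, 4, 0, 9]
buf[-1] = buf[2]+buf[-1] = 0+9 = 9 → [4, 4, 0, 9]
pop(1) removes 4 → [4, 0, 9]
buf[-2] = buf[0]+buf[-1] = 4+9 = 13 → [4, 13, 9]
insert 9 at 2 → [4, 13, 9, 9]
buf[-2] = buf[-1]-buf[3] = 9-9 = 0 → [4, 13, 0, 9]
buf[-1] = buf[0]-buf[1] = 4-13 = -9 → [4, 13, 0, -9]

[4, 13, 0, -9]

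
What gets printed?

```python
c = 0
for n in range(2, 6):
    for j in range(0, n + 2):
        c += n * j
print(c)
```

n=2,j=0: c = 0+0 = 0
n=2,j=1: c = 0+2 = 2
n=2,j=2: c = 2+4 = 6
n=2,j=3: c = 6+6 = 12
n=3,j=0: c = 12+0 = 12
n=3,j=1: c = 12+3 = 15
n=3,j=2: c = 15+6 = 21
n=3,j=3: c = 21+9 = 30
n=3,j=4: c = 30+12 = 42
n=4,j=0: c = 42+0 = 42
n=4,j=1: c = 42+4 = 46
n=4,j=2: c = 46+8 = 54
n=4,j=3: c = 54+12 = 66
n=4,j=4: c = 66+16 = 82
n=4,j=5: c = 82+20 = 102
n=5,j=0: c = 102+0 = 102
n=5,j=1: c = 102+5 = 107
n=5,j=2: c = 107+10 = 117
n=5,j=3: c = 117+15 = 132
n=5,j=4: c = 132+20 = 152
n=5,j=5: c = 152+25 = 177
n=5,j=6: c = 177+30 = 207

207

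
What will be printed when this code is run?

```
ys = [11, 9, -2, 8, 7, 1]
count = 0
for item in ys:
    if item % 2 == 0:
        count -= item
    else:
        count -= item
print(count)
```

item=11: not even, count = 0-11 = -11
item=9: not even, count = (-11)-9 = -20
item=-2: even, count = (-20)-(-2) = -18
item=8: even, count = (-18)-8 = -26
item=7: not even, count = (-26)-7 = -33
item=1: not even, count = (-33)-1 = -34

-34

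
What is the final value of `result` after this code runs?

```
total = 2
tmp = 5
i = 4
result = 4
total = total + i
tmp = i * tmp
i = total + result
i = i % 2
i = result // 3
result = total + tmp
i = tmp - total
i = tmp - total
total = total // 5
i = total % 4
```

26

total = 2+4 = 6
tmp = 4*5 = 20
i = 6+4 = 10
i = 10%2 = 0
i = 4//3 = 1
result = 6+20 = 26
i = 20-6 = 14
i = 20-6 = 14
total = 6//5 = 1
i = 1%4 = 1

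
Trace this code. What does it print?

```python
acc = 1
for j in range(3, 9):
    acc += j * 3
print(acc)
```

j=3: acc = 1+3*3 = 10
j=4: acc = 10+4*3 = 22
j=5: acc = 22+5*3 = 37
j=6: acc = 37+6*3 = 55
j=7: acc = 55+7*3 = 76
j=8: acc = 76+8*3 = 100

100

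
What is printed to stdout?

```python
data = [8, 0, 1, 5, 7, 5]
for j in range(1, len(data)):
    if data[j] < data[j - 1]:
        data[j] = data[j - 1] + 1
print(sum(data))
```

j=1: 0<8, data[1] = 8+1 = 9 → [8, 9, 1, 5, 7, 5]
j=2: 1<9, data[2] = 9+1 = 10 → [8, 9, 10, 5, 7, 5]
j=3: 5<10, data[3] = 10+1 = 11 → [8, 9, 10, 11, 7, 5]
j=4: 7<11, data[4] = 11+1 = 12 → [8, 9, 10, 11, 12, 5]
j=5: 5<12, data[5] = 12+1 = 13 → [8, 9, 10, 11, 12, 13]
sum = 63

63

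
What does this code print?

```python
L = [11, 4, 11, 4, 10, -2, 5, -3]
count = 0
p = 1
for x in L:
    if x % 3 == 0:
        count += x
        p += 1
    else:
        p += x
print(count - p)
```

x=11: not %3==0; p=12
x=4: not %3==0; p=16
x=11: not %3==0; p=27
x=4: not %3==0; p=31
x=10: not %3==0; p=41
x=-2: not %3==0; p=39
x=5: not %3==0; p=44
x=-3: %3==0, count = 0+(-3) = -3; p=45
count-p = (-3)-45 = -48

-48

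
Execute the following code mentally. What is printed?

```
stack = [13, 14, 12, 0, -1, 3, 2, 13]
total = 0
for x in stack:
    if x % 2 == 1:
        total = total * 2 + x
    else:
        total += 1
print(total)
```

145

x=13: odd, total = 0*2+13 = 13
x=14: not odd, total = 13+1 = 14
x=12: not odd, total = 14+1 = 15
x=0: not odd, total = 15+1 = 16
x=-1: odd, total = 16*2+(-1) = 31
x=3: odd, total = 31*2+3 = 65
x=2: not odd, total = 65+1 = 66
x=13: odd, total = 66*2+13 = 145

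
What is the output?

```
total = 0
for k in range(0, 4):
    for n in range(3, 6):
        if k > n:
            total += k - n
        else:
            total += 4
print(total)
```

48

k=0,n=3: not 0>3, total = 0+4 = 4
k=0,n=4: not 0>4, total = 4+4 = 8
k=0,n=5: not 0>5, total = 8+4 = 12
k=1,n=3: not 1>3, total = 12+4 = 16
k=1,n=4: not 1>4, total = 16+4 = 20
k=1,n=5: not 1>5, total = 20+4 = 24
k=2,n=3: not 2>3, total = 24+4 = 28
k=2,n=4: not 2>4, total = 28+4 = 32
k=2,n=5: not 2>5, total = 32+4 = 36
k=3,n=3: not 3>3, total = 36+4 = 40
k=3,n=4: not 3>4, total = 40+4 = 44
k=3,n=5: not 3>5, total = 44+4 = 48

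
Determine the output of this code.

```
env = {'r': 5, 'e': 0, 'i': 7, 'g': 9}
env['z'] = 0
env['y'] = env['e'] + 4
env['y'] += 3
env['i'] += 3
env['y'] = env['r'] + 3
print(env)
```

{'r': 5, 'e': 0, 'i': 10, 'g': 9, 'z': 0, 'y': 8}

env['z'] = 0 → {'r': 5, 'e': 0, 'i': 7, 'g': 9, 'z': 0}
env['y'] = env['e']+4 = 4 → {'r': 5, 'e': 0, 'i': 7, 'g': 9, 'z': 0, 'y': 4}
env['y'] = 4+3 = 7 → {'r': 5, 'e': 0, 'i': 7, 'g': 9, 'z': 0, 'y': 7}
env['i'] = 7+3 = 10 → {'r': 5, 'e': 0, 'i': 10, 'g': 9, 'z': 0, 'y': 7}
env['y'] = env['r']+3 = 8 → {'r': 5, 'e': 0, 'i': 10, 'g': 9, 'z': 0, 'y': 8}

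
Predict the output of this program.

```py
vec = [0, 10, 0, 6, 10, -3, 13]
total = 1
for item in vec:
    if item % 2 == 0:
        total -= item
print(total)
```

-25

item=0: even, total = 1-0 = 1
item=10: even, total = 1-10 = -9
item=0: even, total = (-9)-0 = -9
item=6: even, total = (-9)-6 = -15
item=10: even, total = (-15)-10 = -25
item=-3: not even
item=13: not even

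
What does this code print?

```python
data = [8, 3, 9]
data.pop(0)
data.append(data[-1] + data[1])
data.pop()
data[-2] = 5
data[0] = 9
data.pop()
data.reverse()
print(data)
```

[9]

pop(0) removes 8 → [3, 9]
append data[-1]+data[1] = 9+9 = 18 → [3, 9, 18]
pop() removes 18 → [3, 9]
data[-2] = 5 → [5, 9]
data[0] = 9 → [9, 9]
pop() removes 9 → [9]
reverse → [9]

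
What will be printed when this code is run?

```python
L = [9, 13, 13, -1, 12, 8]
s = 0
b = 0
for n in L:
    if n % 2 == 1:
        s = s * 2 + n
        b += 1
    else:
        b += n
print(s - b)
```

n=9: odd, s = 0*2+9 = 9; b=1
n=13: odd, s = 9*2+13 = 31; b=2
n=13: odd, s = 31*2+13 = 75; b=3
n=-1: odd, s = 75*2+(-1) = 149; b=4
n=12: not odd; b=16
n=8: not odd; b=24
s-b = 149-24 = 125

125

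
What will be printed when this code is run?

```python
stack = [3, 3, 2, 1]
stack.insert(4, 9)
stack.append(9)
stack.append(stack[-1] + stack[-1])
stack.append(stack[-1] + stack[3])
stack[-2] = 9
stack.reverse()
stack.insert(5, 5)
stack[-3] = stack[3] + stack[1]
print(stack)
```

[19, 9, 9, 9, 1, 5, 18, 3, 3]

insert 9 at 4 → [3, 3, 2, 1, 9]
append 9 → [3, 3, 2, 1, 9, 9]
append stack[-1]+stack[-1] = 9+9 = 18 → [3, 3, 2, 1, 9, 9, 18]
append stack[-1]+stack[3] = 18+1 = 19 → [3, 3, 2, 1, 9, 9, 18, 19]
stack[-2] = 9 → [3, 3, 2, 1, 9, 9, 9, 19]
reverse → [19, 9, 9, 9, 1, 2, 3, 3]
insert 5 at 5 → [19, 9, 9, 9, 1, 5, 2, 3, 3]
stack[-3] = stack[3]+stack[1] = 9+9 = 18 → [19, 9, 9, 9, 1, 5, 18, 3, 3]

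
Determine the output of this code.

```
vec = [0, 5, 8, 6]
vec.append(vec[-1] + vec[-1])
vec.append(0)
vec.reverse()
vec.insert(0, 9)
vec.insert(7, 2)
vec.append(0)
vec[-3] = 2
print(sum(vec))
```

44

append vec[-1]+vec[-1] = 6+6 = 12 → [0, 5, 8, 6, 12]
append 0 → [0, 5, 8, 6, 12, 0]
reverse → [0, 12, 6, 8, 5, 0]
insert 9 at 0 → [9, 0, 12, 6, 8, 5, 0]
insert 2 at 7 → [9, 0, 12, 6, 8, 5, 0, 2]
append 0 → [9, 0, 12, 6, 8, 5, 0, 2, 0]
vec[-3] = 2 → [9, 0, 12, 6, 8, 5, 2, 2, 0]
sum = 44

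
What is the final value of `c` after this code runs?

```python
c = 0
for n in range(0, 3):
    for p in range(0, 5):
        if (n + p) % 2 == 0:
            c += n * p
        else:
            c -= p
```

n=0,p=0: even sum, c = 0+0 = 0
n=0,p=1: odd sum, c = 0-1 = -1
n=0,p=2: even sum, c = (-1)+0 = -1
n=0,p=3: odd sum, c = (-1)-3 = -4
n=0,p=4: even sum, c = (-4)+0 = -4
n=1,p=0: odd sum, c = (-4)-0 = -4
n=1,p=1: even sum, c = (-4)+1 = -3
n=1,p=2: odd sum, c = (-3)-2 = -5
n=1,p=3: even sum, c = (-5)+3 = -2
n=1,p=4: odd sum, c = (-2)-4 = -6
n=2,p=0: even sum, c = (-6)+0 = -6
n=2,p=1: odd sum, c = (-6)-1 = -7
n=2,p=2: even sum, c = (-7)+4 = -3
n=2,p=3: odd sum, c = (-3)-3 = -6
n=2,p=4: even sum, c = (-6)+8 = 2

2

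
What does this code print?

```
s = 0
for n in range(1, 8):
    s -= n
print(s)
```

n=1: s = 0-1 = -1
n=2: s = (-1)-2 = -3
n=3: s = (-3)-3 = -6
n=4: s = (-6)-4 = -10
n=5: s = (-10)-5 = -15
n=6: s = (-15)-6 = -21
n=7: s = (-21)-7 = -28

-28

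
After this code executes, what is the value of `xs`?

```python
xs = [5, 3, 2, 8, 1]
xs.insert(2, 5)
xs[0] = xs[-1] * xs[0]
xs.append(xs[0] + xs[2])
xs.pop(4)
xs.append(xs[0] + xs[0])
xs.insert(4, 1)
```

insert 5 at 2 → [5, 3, 5, 2, 8, 1]
xs[0] = xs[-1]*xs[0] = 1*5 = 5 → [5, 3, 5, 2, 8, 1]
append xs[0]+xs[2] = 5+5 = 10 → [5, 3, 5, 2, 8, 1, 10]
pop(4) removes 8 → [5, 3, 5, 2, 1, 10]
append xs[0]+xs[0] = 5+5 = 10 → [5, 3, 5, 2, 1, 10, 10]
insert 1 at 4 → [5, 3, 5, 2, 1, 1, 10, 10]

[5, 3, 5, 2, 1, 1, 10, 10]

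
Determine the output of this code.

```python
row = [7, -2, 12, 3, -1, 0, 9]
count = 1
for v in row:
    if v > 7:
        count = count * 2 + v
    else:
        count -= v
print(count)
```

13

v=7: not >7, count = 1-7 = -6
v=-2: not >7, count = (-6)-(-2) = -4
v=12: >7, count = (-4)*2+12 = 4
v=3: not >7, count = 4-3 = 1
v=-1: not >7, count = 1-(-1) = 2
v=0: not >7, count = 2-0 = 2
v=9: >7, count = 2*2+9 = 13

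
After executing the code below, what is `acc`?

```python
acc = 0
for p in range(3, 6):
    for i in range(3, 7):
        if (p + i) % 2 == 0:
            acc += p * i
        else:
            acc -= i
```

76

p=3,i=3: even sum, acc = 0+9 = 9
p=3,i=4: odd sum, acc = 9-4 = 5
p=3,i=5: even sum, acc = 5+15 = 20
p=3,i=6: odd sum, acc = 20-6 = 14
p=4,i=3: odd sum, acc = 14-3 = 11
p=4,i=4: even sum, acc = 11+16 = 27
p=4,i=5: odd sum, acc = 27-5 = 22
p=4,i=6: even sum, acc = 22+24 = 46
p=5,i=3: even sum, acc = 46+15 = 61
p=5,i=4: odd sum, acc = 61-4 = 57
p=5,i=5: even sum, acc = 57+25 = 82
p=5,i=6: odd sum, acc = 82-6 = 76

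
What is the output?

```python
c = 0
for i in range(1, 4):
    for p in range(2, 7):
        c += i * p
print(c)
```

i=1,p=2: c = 0+2 = 2
i=1,p=3: c = 2+3 = 5
i=1,p=4: c = 5+4 = 9
i=1,p=5: c = 9+5 = 14
i=1,p=6: c = 14+6 = 20
i=2,p=2: c = 20+4 = 24
i=2,p=3: c = 24+6 = 30
i=2,p=4: c = 30+8 = 38
i=2,p=5: c = 38+10 = 48
i=2,p=6: c = 48+12 = 60
i=3,p=2: c = 60+6 = 66
i=3,p=3: c = 66+9 = 75
i=3,p=4: c = 75+12 = 87
i=3,p=5: c = 87+15 = 102
i=3,p=6: c = 102+18 = 120

120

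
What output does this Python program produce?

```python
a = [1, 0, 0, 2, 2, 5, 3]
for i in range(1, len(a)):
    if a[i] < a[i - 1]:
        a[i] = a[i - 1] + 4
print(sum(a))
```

91

i=1: 0<1, a[1] = 1+4 = 5 → [1, 5, 0, 2, 2, 5, 3]
i=2: 0<5, a[2] = 5+4 = 9 → [1, 5, 9, 2, 2, 5, 3]
i=3: 2<9, a[3] = 9+4 = 13 → [1, 5, 9, 13, 2, 5, 3]
i=4: 2<13, a[4] = 13+4 = 17 → [1, 5, 9, 13, 17, 5, 3]
i=5: 5<17, a[5] = 17+4 = 21 → [1, 5, 9, 13, 17, 21, 3]
i=6: 3<21, a[6] = 21+4 = 25 → [1, 5, 9, 13, 17, 21, 25]
sum = 91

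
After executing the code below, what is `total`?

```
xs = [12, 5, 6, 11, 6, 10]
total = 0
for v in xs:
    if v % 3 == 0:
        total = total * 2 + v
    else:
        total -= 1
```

v=12: %3==0, total = 0*2+12 = 12
v=5: not %3==0, total = 12-1 = 11
v=6: %3==0, total = 11*2+6 = 28
v=11: not %3==0, total = 28-1 = 27
v=6: %3==0, total = 27*2+6 = 60
v=10: not %3==0, total = 60-1 = 59

59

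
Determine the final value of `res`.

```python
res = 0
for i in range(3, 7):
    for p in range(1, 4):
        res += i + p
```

i=3,p=1: res = 0+4 = 4
i=3,p=2: res = 4+5 = 9
i=3,p=3: res = 9+6 = 15
i=4,p=1: res = 15+5 = 20
i=4,p=2: res = 20+6 = 26
i=4,p=3: res = 26+7 = 33
i=5,p=1: res = 33+6 = 39
i=5,p=2: res = 39+7 = 46
i=5,p=3: res = 46+8 = 54
i=6,p=1: res = 54+7 = 61
i=6,p=2: res = 61+8 = 69
i=6,p=3: res = 69+9 = 78

78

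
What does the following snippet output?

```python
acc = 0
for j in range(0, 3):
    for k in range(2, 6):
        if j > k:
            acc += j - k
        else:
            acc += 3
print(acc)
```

36

j=0,k=2: not 0>2, acc = 0+3 = 3
j=0,k=3: not 0>3, acc = 3+3 = 6
j=0,k=4: not 0>4, acc = 6+3 = 9
j=0,k=5: not 0>5, acc = 9+3 = 12
j=1,k=2: not 1>2, acc = 12+3 = 15
j=1,k=3: not 1>3, acc = 15+3 = 18
j=1,k=4: not 1>4, acc = 18+3 = 21
j=1,k=5: not 1>5, acc = 21+3 = 24
j=2,k=2: not 2>2, acc = 24+3 = 27
j=2,k=3: not 2>3, acc = 27+3 = 30
j=2,k=4: not 2>4, acc = 30+3 = 33
j=2,k=5: not 2>5, acc = 33+3 = 36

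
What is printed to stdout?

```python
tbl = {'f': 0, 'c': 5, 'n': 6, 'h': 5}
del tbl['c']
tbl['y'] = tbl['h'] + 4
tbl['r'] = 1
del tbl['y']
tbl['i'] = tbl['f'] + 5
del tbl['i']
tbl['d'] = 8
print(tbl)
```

del 'c' → {'f': 0, 'n': 6, 'h': 5}
tbl['y'] = tbl['h']+4 = 9 → {'f': 0, 'n': 6, 'h': 5, 'y': 9}
tbl['r'] = 1 → {'f': 0, 'n': 6, 'h': 5, 'y': 9, 'r': 1}
del 'y' → {'f': 0, 'n': 6, 'h': 5, 'r': 1}
tbl['i'] = tbl['f']+5 = 5 → {'f': 0, 'n': 6, 'h': 5, 'r': 1, 'i': 5}
del 'i' → {'f': 0, 'n': 6, 'h': 5, 'r': 1}
tbl['d'] = 8 → {'f': 0, 'n': 6, 'h': 5, 'r': 1, 'd': 8}

{'f': 0, 'n': 6, 'h': 5, 'r': 1, 'd': 8}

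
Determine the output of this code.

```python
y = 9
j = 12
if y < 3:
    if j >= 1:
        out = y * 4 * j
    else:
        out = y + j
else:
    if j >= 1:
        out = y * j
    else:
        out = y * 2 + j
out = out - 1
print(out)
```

y=9, j=12
y < 3 is False; j >= 1 is True
→ out = y * j = 108
out = 108-1 = 107

107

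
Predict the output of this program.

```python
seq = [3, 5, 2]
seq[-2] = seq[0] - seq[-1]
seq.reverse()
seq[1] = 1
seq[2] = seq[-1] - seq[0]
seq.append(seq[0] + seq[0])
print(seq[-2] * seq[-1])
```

seq[-2] = seq[0]-seq[-1] = 3-2 = 1 → [3, 1, 2]
reverse → [2, 1, 3]
seq[1] = 1 → [2, 1, 3]
seq[2] = seq[-1]-seq[0] = 3-2 = 1 → [2, 1, 1]
append seq[0]+seq[0] = 2+2 = 4 → [2, 1, 1, 4]
seq[-2]*seq[-1] = 1*4 = 4

4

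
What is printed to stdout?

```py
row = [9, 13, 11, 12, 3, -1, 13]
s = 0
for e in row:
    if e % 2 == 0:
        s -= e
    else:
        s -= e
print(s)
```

-60

e=9: not even, s = 0-9 = -9
e=13: not even, s = (-9)-13 = -22
e=11: not even, s = (-22)-11 = -33
e=12: even, s = (-33)-12 = -45
e=3: not even, s = (-45)-3 = -48
e=-1: not even, s = (-48)-(-1) = -47
e=13: not even, s = (-47)-13 = -60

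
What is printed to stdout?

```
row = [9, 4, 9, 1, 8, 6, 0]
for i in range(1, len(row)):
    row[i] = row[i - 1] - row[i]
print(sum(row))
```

-46

i=1: row[1] = 9-4 = 5 → [9, 5, 9, 1, 8, 6, 0]
i=2: row[2] = 5-9 = -4 → [9, 5, -4, 1, 8, 6, 0]
i=3: row[3] = (-4)-1 = -5 → [9, 5, -4, -5, 8, 6, 0]
i=4: row[4] = (-5)-8 = -13 → [9, 5, -4, -5, -13, 6, 0]
i=5: row[5] = (-13)-6 = -19 → [9, 5, -4, -5, -13, -19, 0]
i=6: row[6] = (-19)-0 = -19 → [9, 5, -4, -5, -13, -19, -19]
sum = -46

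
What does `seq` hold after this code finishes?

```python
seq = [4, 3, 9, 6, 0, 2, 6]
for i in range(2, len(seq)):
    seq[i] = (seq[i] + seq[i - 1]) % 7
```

i=2: seq[2] = (9+3)%7 = 5 → [4, 3, 5, 6, 0, 2, 6]
i=3: seq[3] = (6+5)%7 = 4 → [4, 3, 5, 4, 0, 2, 6]
i=4: seq[4] = (0+4)%7 = 4 → [4, 3, 5, 4, 4, 2, 6]
i=5: seq[5] = (2+4)%7 = 6 → [4, 3, 5, 4, 4, 6, 6]
i=6: seq[6] = (6+6)%7 = 5 → [4, 3, 5, 4, 4, 6, 5]

[4, 3, 5, 4, 4, 6, 5]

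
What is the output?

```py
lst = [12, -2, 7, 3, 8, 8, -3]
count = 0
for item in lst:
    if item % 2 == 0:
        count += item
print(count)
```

item=12: even, count = 0+12 = 12
item=-2: even, count = 12+(-2) = 10
item=7: not even
item=3: not even
item=8: even, count = 10+8 = 18
item=8: even, count = 18+8 = 26
item=-3: not even

26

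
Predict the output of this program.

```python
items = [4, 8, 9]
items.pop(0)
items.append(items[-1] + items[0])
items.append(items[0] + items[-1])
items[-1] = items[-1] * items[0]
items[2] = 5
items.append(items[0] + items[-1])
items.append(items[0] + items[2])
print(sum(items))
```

443

pop(0) removes 4 → [8, 9]
append items[-1]+items[0] = 9+8 = 17 → [8, 9, 17]
append items[0]+items[-1] = 8+17 = 25 → [8, 9, 17, 25]
items[-1] = items[-1]*items[0] = 25*8 = 200 → [8, 9, 17, 200]
items[2] = 5 → [8, 9, 5, 200]
append items[0]+items[-1] = 8+200 = 208 → [8, 9, 5, 200, 208]
append items[0]+items[2] = 8+5 = 13 → [8, 9, 5, 200, 208, 13]
sum = 443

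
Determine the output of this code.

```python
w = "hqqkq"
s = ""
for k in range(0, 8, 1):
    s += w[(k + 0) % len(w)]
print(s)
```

hqqkqhqq

k=0: add w[0]='h' → 'h'
k=1: add w[1]='q' → 'hq'
k=2: add w[2]='q' → 'hqq'
k=3: add w[3]='k' → 'hqqk'
k=4: add w[4]='q' → 'hqqkq'
k=5: add w[0]='h' → 'hqqkqh'
k=6: add w[1]='q' → 'hqqkqhq'
k=7: add w[2]='q' → 'hqqkqhqq'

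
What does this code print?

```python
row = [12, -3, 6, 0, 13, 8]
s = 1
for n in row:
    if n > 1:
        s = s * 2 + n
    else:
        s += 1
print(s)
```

n=12: >1, s = 1*2+12 = 14
n=-3: not >1, s = 14+1 = 15
n=6: >1, s = 15*2+6 = 36
n=0: not >1, s = 36+1 = 37
n=13: >1, s = 37*2+13 = 87
n=8: >1, s = 87*2+8 = 182

182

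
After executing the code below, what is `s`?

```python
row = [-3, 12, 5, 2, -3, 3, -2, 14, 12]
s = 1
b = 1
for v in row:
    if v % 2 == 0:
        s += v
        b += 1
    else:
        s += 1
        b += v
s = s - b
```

v=-3: not even, s = 1+1 = 2; b=-2
v=12: even, s = 2+12 = 14; b=-1
v=5: not even, s = 14+1 = 15; b=4
v=2: even, s = 15+2 = 17; b=5
v=-3: not even, s = 17+1 = 18; b=2
v=3: not even, s = 18+1 = 19; b=5
v=-2: even, s = 19+(-2) = 17; b=6
v=14: even, s = 17+14 = 31; b=7
v=12: even, s = 31+12 = 43; b=8
s-b = 43-8 = 35

35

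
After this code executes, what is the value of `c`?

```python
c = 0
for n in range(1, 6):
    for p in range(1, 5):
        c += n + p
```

n=1,p=1: c = 0+2 = 2
n=1,p=2: c = 2+3 = 5
n=1,p=3: c = 5+4 = 9
n=1,p=4: c = 9+5 = 14
n=2,p=1: c = 14+3 = 17
n=2,p=2: c = 17+4 = 21
n=2,p=3: c = 21+5 = 26
n=2,p=4: c = 26+6 = 32
n=3,p=1: c = 32+4 = 36
n=3,p=2: c = 36+5 = 41
n=3,p=3: c = 41+6 = 47
n=3,p=4: c = 47+7 = 54
n=4,p=1: c = 54+5 = 59
n=4,p=2: c = 59+6 = 65
n=4,p=3: c = 65+7 = 72
n=4,p=4: c = 72+8 = 80
n=5,p=1: c = 80+6 = 86
n=5,p=2: c = 86+7 = 93
n=5,p=3: c = 93+8 = 101
n=5,p=4: c = 101+9 = 110

110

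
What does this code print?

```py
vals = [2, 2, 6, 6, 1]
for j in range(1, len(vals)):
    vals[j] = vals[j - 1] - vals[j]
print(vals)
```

j=1: vals[1] = 2-2 = 0 → [2, 0, 6, 6, 1]
j=2: vals[2] = 0-6 = -6 → [2, 0, -6, 6, 1]
j=3: vals[3] = (-6)-6 = -12 → [2, 0, -6, -12, 1]
j=4: vals[4] = (-12)-1 = -13 → [2, 0, -6, -12, -13]

[2, 0, -6, -12, -13]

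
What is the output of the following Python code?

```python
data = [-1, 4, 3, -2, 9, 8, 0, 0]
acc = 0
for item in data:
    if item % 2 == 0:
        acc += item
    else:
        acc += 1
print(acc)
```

13

item=-1: not even, acc = 0+1 = 1
item=4: even, acc = 1+4 = 5
item=3: not even, acc = 5+1 = 6
item=-2: even, acc = 6+(-2) = 4
item=9: not even, acc = 4+1 = 5
item=8: even, acc = 5+8 = 13
item=0: even, acc = 13+0 = 13
item=0: even, acc = 13+0 = 13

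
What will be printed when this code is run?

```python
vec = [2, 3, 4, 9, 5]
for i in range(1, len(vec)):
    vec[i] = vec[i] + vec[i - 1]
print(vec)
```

[2, 5, 9, 18, 23]

i=1: vec[1] = 3+2 = 5 → [2, 5, 4, 9, 5]
i=2: vec[2] = 4+5 = 9 → [2, 5, 9, 9, 5]
i=3: vec[3] = 9+9 = 18 → [2, 5, 9, 18, 5]
i=4: vec[4] = 5+18 = 23 → [2, 5, 9, 18, 23]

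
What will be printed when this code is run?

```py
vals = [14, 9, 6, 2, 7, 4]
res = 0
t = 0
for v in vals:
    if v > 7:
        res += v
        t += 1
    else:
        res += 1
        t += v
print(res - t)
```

v=14: >7, res = 0+14 = 14; t=1
v=9: >7, res = 14+9 = 23; t=2
v=6: not >7, res = 23+1 = 24; t=8
v=2: not >7, res = 24+1 = 25; t=10
v=7: not >7, res = 25+1 = 26; t=17
v=4: not >7, res = 26+1 = 27; t=21
res-t = 27-21 = 6

6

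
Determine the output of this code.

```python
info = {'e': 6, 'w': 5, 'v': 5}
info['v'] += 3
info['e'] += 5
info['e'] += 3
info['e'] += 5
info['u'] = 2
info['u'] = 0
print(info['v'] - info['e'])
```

-11

info['v'] = 5+3 = 8 → {'e': 6, 'w': 5, 'v': 8}
info['e'] = 6+5 = 11 → {'e': 11, 'w': 5, 'v': 8}
info['e'] = 11+3 = 14 → {'e': 14, 'w': 5, 'v': 8}
info['e'] = 14+5 = 19 → {'e': 19, 'w': 5, 'v': 8}
info['u'] = 2 → {'e': 19, 'w': 5, 'v': 8, 'u': 2}
info['u'] = 0 → {'e': 19, 'w': 5, 'v': 8, 'u': 0}
info['v']-info['e'] = 8-19 = -11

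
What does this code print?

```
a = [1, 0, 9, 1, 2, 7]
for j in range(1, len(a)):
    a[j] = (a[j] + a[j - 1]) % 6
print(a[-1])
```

2

j=1: a[1] = (0+1)%6 = 1 → [1, 1, 9, 1, 2, 7]
j=2: a[2] = (9+1)%6 = 4 → [1, 1, 4, 1, 2, 7]
j=3: a[3] = (1+4)%6 = 5 → [1, 1, 4, 5, 2, 7]
j=4: a[4] = (2+5)%6 = 1 → [1, 1, 4, 5, 1, 7]
j=5: a[5] = (7+1)%6 = 2 → [1, 1, 4, 5, 1, 2]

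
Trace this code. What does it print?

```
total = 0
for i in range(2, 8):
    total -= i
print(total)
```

-27

i=2: total = 0-2 = -2
i=3: total = (-2)-3 = -5
i=4: total = (-5)-4 = -9
i=5: total = (-9)-5 = -14
i=6: total = (-14)-6 = -20
i=7: total = (-20)-7 = -27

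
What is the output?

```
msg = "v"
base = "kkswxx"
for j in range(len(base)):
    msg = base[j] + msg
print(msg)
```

xxwskkv

j=0: prepend 'k' → 'kv'
j=1: prepend 'k' → 'kkv'
j=2: prepend 's' → 'skkv'
j=3: prepend 'w' → 'wskkv'
j=4: prepend 'x' → 'xwskkv'
j=5: prepend 'x' → 'xxwskkv'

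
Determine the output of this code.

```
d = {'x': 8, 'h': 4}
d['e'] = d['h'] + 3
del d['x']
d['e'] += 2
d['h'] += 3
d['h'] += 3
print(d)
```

{'h': 10, 'e': 9}

d['e'] = d['h']+3 = 7 → {'x': 8, 'h': 4, 'e': 7}
del 'x' → {'h': 4, 'e': 7}
d['e'] = 7+2 = 9 → {'h': 4, 'e': 9}
d['h'] = 4+3 = 7 → {'h': 7, 'e': 9}
d['h'] = 7+3 = 10 → {'h': 10, 'e': 9}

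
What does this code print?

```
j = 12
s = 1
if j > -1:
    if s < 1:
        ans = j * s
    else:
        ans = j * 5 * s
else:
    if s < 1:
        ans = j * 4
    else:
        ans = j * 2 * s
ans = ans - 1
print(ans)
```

j=12, s=1
j > -1 is True; s < 1 is False
→ ans = j * 5 * s = 60
ans = 60-1 = 59

59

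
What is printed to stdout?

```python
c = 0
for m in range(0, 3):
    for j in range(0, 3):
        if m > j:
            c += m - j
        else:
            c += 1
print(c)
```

m=0,j=0: not 0>0, c = 0+1 = 1
m=0,j=1: not 0>1, c = 1+1 = 2
m=0,j=2: not 0>2, c = 2+1 = 3
m=1,j=0: 1>0, c = 3+1 = 4
m=1,j=1: not 1>1, c = 4+1 = 5
m=1,j=2: not 1>2, c = 5+1 = 6
m=2,j=0: 2>0, c = 6+2 = 8
m=2,j=1: 2>1, c = 8+1 = 9
m=2,j=2: not 2>2, c = 9+1 = 10

10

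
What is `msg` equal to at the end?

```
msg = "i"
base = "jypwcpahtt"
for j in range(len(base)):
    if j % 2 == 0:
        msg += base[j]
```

j=0: add 'j' → 'ij'
j=1: skip
j=2: add 'p' → 'ijp'
j=3: skip
j=4: add 'c' → 'ijpc'
j=5: skip
j=6: add 'a' → 'ijpca'
j=7: skip
j=8: add 't' → 'ijpcat'
j=9: skip

'ijpcat'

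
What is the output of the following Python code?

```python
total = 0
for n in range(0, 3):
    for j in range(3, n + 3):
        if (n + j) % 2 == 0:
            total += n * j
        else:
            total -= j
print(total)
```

8

n=1,j=3: even sum, total = 0+3 = 3
n=2,j=3: odd sum, total = 3-3 = 0
n=2,j=4: even sum, total = 0+8 = 8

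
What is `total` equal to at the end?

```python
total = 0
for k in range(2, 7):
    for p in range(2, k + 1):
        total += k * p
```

245

k=2,p=2: total = 0+4 = 4
k=3,p=2: total = 4+6 = 10
k=3,p=3: total = 10+9 = 19
k=4,p=2: total = 19+8 = 27
k=4,p=3: total = 27+12 = 39
k=4,p=4: total = 39+16 = 55
k=5,p=2: total = 55+10 = 65
k=5,p=3: total = 65+15 = 80
k=5,p=4: total = 80+20 = 100
k=5,p=5: total = 100+25 = 125
k=6,p=2: total = 125+12 = 137
k=6,p=3: total = 137+18 = 155
k=6,p=4: total = 155+24 = 179
k=6,p=5: total = 179+30 = 209
k=6,p=6: total = 209+36 = 245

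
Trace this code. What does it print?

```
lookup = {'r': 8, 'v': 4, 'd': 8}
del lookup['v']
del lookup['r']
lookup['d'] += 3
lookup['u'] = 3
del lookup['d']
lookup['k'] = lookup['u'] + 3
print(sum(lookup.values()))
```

9

del 'v' → {'r': 8, 'd': 8}
del 'r' → {'d': 8}
lookup['d'] = 8+3 = 11 → {'d': 11}
lookup['u'] = 3 → {'d': 11, 'u': 3}
del 'd' → {'u': 3}
lookup['k'] = lookup['u']+3 = 6 → {'u': 3, 'k': 6}
sum of values = 9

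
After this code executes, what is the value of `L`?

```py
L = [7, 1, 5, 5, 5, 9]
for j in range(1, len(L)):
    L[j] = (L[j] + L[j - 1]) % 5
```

[7, 3, 3, 3, 3, 2]

j=1: L[1] = (1+7)%5 = 3 → [7, 3, 5, 5, 5, 9]
j=2: L[2] = (5+3)%5 = 3 → [7, 3, 3, 5, 5, 9]
j=3: L[3] = (5+3)%5 = 3 → [7, 3, 3, 3, 5, 9]
j=4: L[4] = (5+3)%5 = 3 → [7, 3, 3, 3, 3, 9]
j=5: L[5] = (9+3)%5 = 2 → [7, 3, 3, 3, 3, 2]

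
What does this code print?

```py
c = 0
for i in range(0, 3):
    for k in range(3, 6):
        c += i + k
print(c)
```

45

i=0,k=3: c = 0+3 = 3
i=0,k=4: c = 3+4 = 7
i=0,k=5: c = 7+5 = 12
i=1,k=3: c = 12+4 = 16
i=1,k=4: c = 16+5 = 21
i=1,k=5: c = 21+6 = 27
i=2,k=3: c = 27+5 = 32
i=2,k=4: c = 32+6 = 38
i=2,k=5: c = 38+7 = 45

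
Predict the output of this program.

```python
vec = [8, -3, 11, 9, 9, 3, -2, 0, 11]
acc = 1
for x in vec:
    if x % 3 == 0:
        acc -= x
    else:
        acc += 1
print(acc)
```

-13

x=8: not %3==0, acc = 1+1 = 2
x=-3: %3==0, acc = 2-(-3) = 5
x=11: not %3==0, acc = 5+1 = 6
x=9: %3==0, acc = 6-9 = -3
x=9: %3==0, acc = (-3)-9 = -12
x=3: %3==0, acc = (-12)-3 = -15
x=-2: not %3==0, acc = (-15)+1 = -14
x=0: %3==0, acc = (-14)-0 = -14
x=11: not %3==0, acc = (-14)+1 = -13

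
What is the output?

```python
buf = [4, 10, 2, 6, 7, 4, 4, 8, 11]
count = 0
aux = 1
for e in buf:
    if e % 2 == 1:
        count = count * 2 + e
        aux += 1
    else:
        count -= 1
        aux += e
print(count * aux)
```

e=4: not odd, count = 0-1 = -1; aux=5
e=10: not odd, count = (-1)-1 = -2; aux=15
e=2: not odd, count = (-2)-1 = -3; aux=17
e=6: not odd, count = (-3)-1 = -4; aux=23
e=7: odd, count = (-4)*2+7 = -1; aux=24
e=4: not odd, count = (-1)-1 = -2; aux=28
e=4: not odd, count = (-2)-1 = -3; aux=32
e=8: not odd, count = (-3)-1 = -4; aux=40
e=11: odd, count = (-4)*2+11 = 3; aux=41
count*aux = 3*41 = 123

123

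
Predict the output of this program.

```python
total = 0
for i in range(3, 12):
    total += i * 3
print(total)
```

189

i=3: total = 0+3*3 = 9
i=4: total = 9+4*3 = 21
i=5: total = 21+5*3 = 36
i=6: total = 36+6*3 = 54
i=7: total = 54+7*3 = 75
i=8: total = 75+8*3 = 99
i=9: total = 99+9*3 = 126
i=10: total = 126+10*3 = 156
i=11: total = 156+11*3 = 189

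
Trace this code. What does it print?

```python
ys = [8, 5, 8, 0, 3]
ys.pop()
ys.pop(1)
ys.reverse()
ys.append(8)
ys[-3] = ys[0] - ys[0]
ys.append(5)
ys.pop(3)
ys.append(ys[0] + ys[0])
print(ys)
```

[0, 0, 8, 5, 0]

pop() removes 3 → [8, 5, 8, 0]
pop(1) removes 5 → [8, 8, 0]
reverse → [0, 8, 8]
append 8 → [0, 8, 8, 8]
ys[-3] = ys[0]-ys[0] = 0-0 = 0 → [0, 0, 8, 8]
append 5 → [0, 0, 8, 8, 5]
pop(3) removes 8 → [0, 0, 8, 5]
append ys[0]+ys[0] = 0+0 = 0 → [0, 0, 8, 5, 0]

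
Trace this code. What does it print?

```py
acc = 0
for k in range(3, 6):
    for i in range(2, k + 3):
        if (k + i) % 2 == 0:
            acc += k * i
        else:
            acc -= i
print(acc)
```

k=3,i=2: odd sum, acc = 0-2 = -2
k=3,i=3: even sum, acc = (-2)+9 = 7
k=3,i=4: odd sum, acc = 7-4 = 3
k=3,i=5: even sum, acc = 3+15 = 18
k=4,i=2: even sum, acc = 18+8 = 26
k=4,i=3: odd sum, acc = 26-3 = 23
k=4,i=4: even sum, acc = 23+16 = 39
k=4,i=5: odd sum, acc = 39-5 = 34
k=4,i=6: even sum, acc = 34+24 = 58
k=5,i=2: odd sum, acc = 58-2 = 56
k=5,i=3: even sum, acc = 56+15 = 71
k=5,i=4: odd sum, acc = 71-4 = 67
k=5,i=5: even sum, acc = 67+25 = 92
k=5,i=6: odd sum, acc = 92-6 = 86
k=5,i=7: even sum, acc = 86+35 = 121

121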